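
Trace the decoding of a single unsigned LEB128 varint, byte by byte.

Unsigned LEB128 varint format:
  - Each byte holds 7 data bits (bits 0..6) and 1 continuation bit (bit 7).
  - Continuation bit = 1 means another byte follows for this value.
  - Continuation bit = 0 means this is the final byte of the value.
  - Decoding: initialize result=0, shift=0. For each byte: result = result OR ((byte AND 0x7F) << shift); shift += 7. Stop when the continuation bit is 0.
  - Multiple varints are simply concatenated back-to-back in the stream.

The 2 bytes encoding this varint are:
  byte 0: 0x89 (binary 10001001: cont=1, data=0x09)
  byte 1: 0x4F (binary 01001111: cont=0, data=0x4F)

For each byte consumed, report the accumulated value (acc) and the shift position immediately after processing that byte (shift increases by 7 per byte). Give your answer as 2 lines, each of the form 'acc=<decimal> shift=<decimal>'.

Answer: acc=9 shift=7
acc=10121 shift=14

Derivation:
byte 0=0x89: payload=0x09=9, contrib = 9<<0 = 9; acc -> 9, shift -> 7
byte 1=0x4F: payload=0x4F=79, contrib = 79<<7 = 10112; acc -> 10121, shift -> 14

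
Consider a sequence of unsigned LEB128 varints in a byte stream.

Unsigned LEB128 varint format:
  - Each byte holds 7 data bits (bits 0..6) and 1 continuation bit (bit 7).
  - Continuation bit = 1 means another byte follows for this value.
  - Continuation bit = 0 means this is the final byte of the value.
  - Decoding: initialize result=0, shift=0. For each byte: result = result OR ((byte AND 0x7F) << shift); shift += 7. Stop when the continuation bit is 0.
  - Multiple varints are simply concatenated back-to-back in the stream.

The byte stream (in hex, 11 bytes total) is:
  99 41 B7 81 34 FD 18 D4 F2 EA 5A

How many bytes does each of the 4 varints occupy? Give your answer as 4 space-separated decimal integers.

  byte[0]=0x99 cont=1 payload=0x19=25: acc |= 25<<0 -> acc=25 shift=7
  byte[1]=0x41 cont=0 payload=0x41=65: acc |= 65<<7 -> acc=8345 shift=14 [end]
Varint 1: bytes[0:2] = 99 41 -> value 8345 (2 byte(s))
  byte[2]=0xB7 cont=1 payload=0x37=55: acc |= 55<<0 -> acc=55 shift=7
  byte[3]=0x81 cont=1 payload=0x01=1: acc |= 1<<7 -> acc=183 shift=14
  byte[4]=0x34 cont=0 payload=0x34=52: acc |= 52<<14 -> acc=852151 shift=21 [end]
Varint 2: bytes[2:5] = B7 81 34 -> value 852151 (3 byte(s))
  byte[5]=0xFD cont=1 payload=0x7D=125: acc |= 125<<0 -> acc=125 shift=7
  byte[6]=0x18 cont=0 payload=0x18=24: acc |= 24<<7 -> acc=3197 shift=14 [end]
Varint 3: bytes[5:7] = FD 18 -> value 3197 (2 byte(s))
  byte[7]=0xD4 cont=1 payload=0x54=84: acc |= 84<<0 -> acc=84 shift=7
  byte[8]=0xF2 cont=1 payload=0x72=114: acc |= 114<<7 -> acc=14676 shift=14
  byte[9]=0xEA cont=1 payload=0x6A=106: acc |= 106<<14 -> acc=1751380 shift=21
  byte[10]=0x5A cont=0 payload=0x5A=90: acc |= 90<<21 -> acc=190495060 shift=28 [end]
Varint 4: bytes[7:11] = D4 F2 EA 5A -> value 190495060 (4 byte(s))

Answer: 2 3 2 4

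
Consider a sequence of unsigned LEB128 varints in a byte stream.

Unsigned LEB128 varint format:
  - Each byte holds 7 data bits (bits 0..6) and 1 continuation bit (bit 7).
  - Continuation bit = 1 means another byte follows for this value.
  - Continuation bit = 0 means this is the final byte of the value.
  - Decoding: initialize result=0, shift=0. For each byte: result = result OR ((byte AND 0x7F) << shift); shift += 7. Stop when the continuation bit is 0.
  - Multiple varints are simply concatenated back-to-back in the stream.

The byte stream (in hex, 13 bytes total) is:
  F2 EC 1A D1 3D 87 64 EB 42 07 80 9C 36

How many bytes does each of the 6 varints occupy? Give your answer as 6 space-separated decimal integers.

  byte[0]=0xF2 cont=1 payload=0x72=114: acc |= 114<<0 -> acc=114 shift=7
  byte[1]=0xEC cont=1 payload=0x6C=108: acc |= 108<<7 -> acc=13938 shift=14
  byte[2]=0x1A cont=0 payload=0x1A=26: acc |= 26<<14 -> acc=439922 shift=21 [end]
Varint 1: bytes[0:3] = F2 EC 1A -> value 439922 (3 byte(s))
  byte[3]=0xD1 cont=1 payload=0x51=81: acc |= 81<<0 -> acc=81 shift=7
  byte[4]=0x3D cont=0 payload=0x3D=61: acc |= 61<<7 -> acc=7889 shift=14 [end]
Varint 2: bytes[3:5] = D1 3D -> value 7889 (2 byte(s))
  byte[5]=0x87 cont=1 payload=0x07=7: acc |= 7<<0 -> acc=7 shift=7
  byte[6]=0x64 cont=0 payload=0x64=100: acc |= 100<<7 -> acc=12807 shift=14 [end]
Varint 3: bytes[5:7] = 87 64 -> value 12807 (2 byte(s))
  byte[7]=0xEB cont=1 payload=0x6B=107: acc |= 107<<0 -> acc=107 shift=7
  byte[8]=0x42 cont=0 payload=0x42=66: acc |= 66<<7 -> acc=8555 shift=14 [end]
Varint 4: bytes[7:9] = EB 42 -> value 8555 (2 byte(s))
  byte[9]=0x07 cont=0 payload=0x07=7: acc |= 7<<0 -> acc=7 shift=7 [end]
Varint 5: bytes[9:10] = 07 -> value 7 (1 byte(s))
  byte[10]=0x80 cont=1 payload=0x00=0: acc |= 0<<0 -> acc=0 shift=7
  byte[11]=0x9C cont=1 payload=0x1C=28: acc |= 28<<7 -> acc=3584 shift=14
  byte[12]=0x36 cont=0 payload=0x36=54: acc |= 54<<14 -> acc=888320 shift=21 [end]
Varint 6: bytes[10:13] = 80 9C 36 -> value 888320 (3 byte(s))

Answer: 3 2 2 2 1 3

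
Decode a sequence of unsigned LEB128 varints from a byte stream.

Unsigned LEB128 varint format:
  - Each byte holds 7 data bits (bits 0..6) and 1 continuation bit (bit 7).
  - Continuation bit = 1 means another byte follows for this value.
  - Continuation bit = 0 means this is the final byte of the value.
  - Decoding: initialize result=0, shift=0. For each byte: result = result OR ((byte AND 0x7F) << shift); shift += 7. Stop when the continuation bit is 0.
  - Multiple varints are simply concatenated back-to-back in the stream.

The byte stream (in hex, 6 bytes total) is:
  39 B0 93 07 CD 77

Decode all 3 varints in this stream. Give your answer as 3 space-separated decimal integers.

  byte[0]=0x39 cont=0 payload=0x39=57: acc |= 57<<0 -> acc=57 shift=7 [end]
Varint 1: bytes[0:1] = 39 -> value 57 (1 byte(s))
  byte[1]=0xB0 cont=1 payload=0x30=48: acc |= 48<<0 -> acc=48 shift=7
  byte[2]=0x93 cont=1 payload=0x13=19: acc |= 19<<7 -> acc=2480 shift=14
  byte[3]=0x07 cont=0 payload=0x07=7: acc |= 7<<14 -> acc=117168 shift=21 [end]
Varint 2: bytes[1:4] = B0 93 07 -> value 117168 (3 byte(s))
  byte[4]=0xCD cont=1 payload=0x4D=77: acc |= 77<<0 -> acc=77 shift=7
  byte[5]=0x77 cont=0 payload=0x77=119: acc |= 119<<7 -> acc=15309 shift=14 [end]
Varint 3: bytes[4:6] = CD 77 -> value 15309 (2 byte(s))

Answer: 57 117168 15309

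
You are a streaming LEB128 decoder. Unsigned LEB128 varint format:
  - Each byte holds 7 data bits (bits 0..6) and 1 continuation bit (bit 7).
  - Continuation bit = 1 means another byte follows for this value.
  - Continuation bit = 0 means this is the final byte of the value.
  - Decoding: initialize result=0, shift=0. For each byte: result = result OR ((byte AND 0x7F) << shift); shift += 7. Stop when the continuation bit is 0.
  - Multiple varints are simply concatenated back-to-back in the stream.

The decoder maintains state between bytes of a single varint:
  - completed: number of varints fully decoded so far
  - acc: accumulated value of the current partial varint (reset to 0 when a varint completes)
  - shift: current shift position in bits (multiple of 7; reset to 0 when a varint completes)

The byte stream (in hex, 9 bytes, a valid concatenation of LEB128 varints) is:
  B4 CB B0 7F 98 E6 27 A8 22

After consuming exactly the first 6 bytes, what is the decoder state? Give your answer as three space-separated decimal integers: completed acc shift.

byte[0]=0xB4 cont=1 payload=0x34: acc |= 52<<0 -> completed=0 acc=52 shift=7
byte[1]=0xCB cont=1 payload=0x4B: acc |= 75<<7 -> completed=0 acc=9652 shift=14
byte[2]=0xB0 cont=1 payload=0x30: acc |= 48<<14 -> completed=0 acc=796084 shift=21
byte[3]=0x7F cont=0 payload=0x7F: varint #1 complete (value=267134388); reset -> completed=1 acc=0 shift=0
byte[4]=0x98 cont=1 payload=0x18: acc |= 24<<0 -> completed=1 acc=24 shift=7
byte[5]=0xE6 cont=1 payload=0x66: acc |= 102<<7 -> completed=1 acc=13080 shift=14

Answer: 1 13080 14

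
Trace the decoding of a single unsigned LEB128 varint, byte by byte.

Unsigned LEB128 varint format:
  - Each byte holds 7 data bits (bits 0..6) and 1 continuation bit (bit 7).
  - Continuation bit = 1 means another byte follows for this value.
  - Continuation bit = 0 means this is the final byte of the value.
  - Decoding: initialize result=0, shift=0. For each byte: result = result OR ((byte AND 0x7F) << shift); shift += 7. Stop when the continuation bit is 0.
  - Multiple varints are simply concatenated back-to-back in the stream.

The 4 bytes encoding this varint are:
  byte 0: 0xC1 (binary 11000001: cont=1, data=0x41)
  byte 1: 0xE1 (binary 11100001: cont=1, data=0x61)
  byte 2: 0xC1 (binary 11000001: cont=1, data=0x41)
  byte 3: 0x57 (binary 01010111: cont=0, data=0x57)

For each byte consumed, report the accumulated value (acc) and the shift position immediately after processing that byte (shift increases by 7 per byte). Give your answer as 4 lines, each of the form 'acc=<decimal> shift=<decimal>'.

Answer: acc=65 shift=7
acc=12481 shift=14
acc=1077441 shift=21
acc=183529665 shift=28

Derivation:
byte 0=0xC1: payload=0x41=65, contrib = 65<<0 = 65; acc -> 65, shift -> 7
byte 1=0xE1: payload=0x61=97, contrib = 97<<7 = 12416; acc -> 12481, shift -> 14
byte 2=0xC1: payload=0x41=65, contrib = 65<<14 = 1064960; acc -> 1077441, shift -> 21
byte 3=0x57: payload=0x57=87, contrib = 87<<21 = 182452224; acc -> 183529665, shift -> 28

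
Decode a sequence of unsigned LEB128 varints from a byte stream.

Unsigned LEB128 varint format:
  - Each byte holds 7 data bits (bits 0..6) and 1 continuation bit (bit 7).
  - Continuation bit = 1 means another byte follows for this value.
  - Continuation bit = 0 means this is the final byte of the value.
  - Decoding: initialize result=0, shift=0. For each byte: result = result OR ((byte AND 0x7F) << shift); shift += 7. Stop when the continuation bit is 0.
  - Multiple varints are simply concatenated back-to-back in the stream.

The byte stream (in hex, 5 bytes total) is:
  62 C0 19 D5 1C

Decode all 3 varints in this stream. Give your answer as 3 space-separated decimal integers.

  byte[0]=0x62 cont=0 payload=0x62=98: acc |= 98<<0 -> acc=98 shift=7 [end]
Varint 1: bytes[0:1] = 62 -> value 98 (1 byte(s))
  byte[1]=0xC0 cont=1 payload=0x40=64: acc |= 64<<0 -> acc=64 shift=7
  byte[2]=0x19 cont=0 payload=0x19=25: acc |= 25<<7 -> acc=3264 shift=14 [end]
Varint 2: bytes[1:3] = C0 19 -> value 3264 (2 byte(s))
  byte[3]=0xD5 cont=1 payload=0x55=85: acc |= 85<<0 -> acc=85 shift=7
  byte[4]=0x1C cont=0 payload=0x1C=28: acc |= 28<<7 -> acc=3669 shift=14 [end]
Varint 3: bytes[3:5] = D5 1C -> value 3669 (2 byte(s))

Answer: 98 3264 3669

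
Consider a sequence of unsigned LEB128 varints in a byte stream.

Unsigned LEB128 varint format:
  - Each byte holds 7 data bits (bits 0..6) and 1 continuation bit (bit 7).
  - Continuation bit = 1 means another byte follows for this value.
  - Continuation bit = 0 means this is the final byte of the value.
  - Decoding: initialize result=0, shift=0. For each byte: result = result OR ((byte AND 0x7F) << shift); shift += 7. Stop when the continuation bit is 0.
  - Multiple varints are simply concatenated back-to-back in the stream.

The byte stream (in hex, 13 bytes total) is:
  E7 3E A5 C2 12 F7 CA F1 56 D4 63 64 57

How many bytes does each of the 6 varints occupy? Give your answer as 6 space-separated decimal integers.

  byte[0]=0xE7 cont=1 payload=0x67=103: acc |= 103<<0 -> acc=103 shift=7
  byte[1]=0x3E cont=0 payload=0x3E=62: acc |= 62<<7 -> acc=8039 shift=14 [end]
Varint 1: bytes[0:2] = E7 3E -> value 8039 (2 byte(s))
  byte[2]=0xA5 cont=1 payload=0x25=37: acc |= 37<<0 -> acc=37 shift=7
  byte[3]=0xC2 cont=1 payload=0x42=66: acc |= 66<<7 -> acc=8485 shift=14
  byte[4]=0x12 cont=0 payload=0x12=18: acc |= 18<<14 -> acc=303397 shift=21 [end]
Varint 2: bytes[2:5] = A5 C2 12 -> value 303397 (3 byte(s))
  byte[5]=0xF7 cont=1 payload=0x77=119: acc |= 119<<0 -> acc=119 shift=7
  byte[6]=0xCA cont=1 payload=0x4A=74: acc |= 74<<7 -> acc=9591 shift=14
  byte[7]=0xF1 cont=1 payload=0x71=113: acc |= 113<<14 -> acc=1860983 shift=21
  byte[8]=0x56 cont=0 payload=0x56=86: acc |= 86<<21 -> acc=182216055 shift=28 [end]
Varint 3: bytes[5:9] = F7 CA F1 56 -> value 182216055 (4 byte(s))
  byte[9]=0xD4 cont=1 payload=0x54=84: acc |= 84<<0 -> acc=84 shift=7
  byte[10]=0x63 cont=0 payload=0x63=99: acc |= 99<<7 -> acc=12756 shift=14 [end]
Varint 4: bytes[9:11] = D4 63 -> value 12756 (2 byte(s))
  byte[11]=0x64 cont=0 payload=0x64=100: acc |= 100<<0 -> acc=100 shift=7 [end]
Varint 5: bytes[11:12] = 64 -> value 100 (1 byte(s))
  byte[12]=0x57 cont=0 payload=0x57=87: acc |= 87<<0 -> acc=87 shift=7 [end]
Varint 6: bytes[12:13] = 57 -> value 87 (1 byte(s))

Answer: 2 3 4 2 1 1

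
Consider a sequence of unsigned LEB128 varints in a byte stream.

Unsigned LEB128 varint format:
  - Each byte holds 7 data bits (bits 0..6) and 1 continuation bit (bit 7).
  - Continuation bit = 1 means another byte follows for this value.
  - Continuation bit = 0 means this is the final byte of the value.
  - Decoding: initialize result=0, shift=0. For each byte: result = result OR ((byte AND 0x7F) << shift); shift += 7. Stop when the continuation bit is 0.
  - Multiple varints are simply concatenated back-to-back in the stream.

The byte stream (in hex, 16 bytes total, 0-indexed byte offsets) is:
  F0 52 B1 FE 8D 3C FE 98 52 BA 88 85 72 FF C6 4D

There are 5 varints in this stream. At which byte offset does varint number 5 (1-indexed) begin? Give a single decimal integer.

Answer: 13

Derivation:
  byte[0]=0xF0 cont=1 payload=0x70=112: acc |= 112<<0 -> acc=112 shift=7
  byte[1]=0x52 cont=0 payload=0x52=82: acc |= 82<<7 -> acc=10608 shift=14 [end]
Varint 1: bytes[0:2] = F0 52 -> value 10608 (2 byte(s))
  byte[2]=0xB1 cont=1 payload=0x31=49: acc |= 49<<0 -> acc=49 shift=7
  byte[3]=0xFE cont=1 payload=0x7E=126: acc |= 126<<7 -> acc=16177 shift=14
  byte[4]=0x8D cont=1 payload=0x0D=13: acc |= 13<<14 -> acc=229169 shift=21
  byte[5]=0x3C cont=0 payload=0x3C=60: acc |= 60<<21 -> acc=126058289 shift=28 [end]
Varint 2: bytes[2:6] = B1 FE 8D 3C -> value 126058289 (4 byte(s))
  byte[6]=0xFE cont=1 payload=0x7E=126: acc |= 126<<0 -> acc=126 shift=7
  byte[7]=0x98 cont=1 payload=0x18=24: acc |= 24<<7 -> acc=3198 shift=14
  byte[8]=0x52 cont=0 payload=0x52=82: acc |= 82<<14 -> acc=1346686 shift=21 [end]
Varint 3: bytes[6:9] = FE 98 52 -> value 1346686 (3 byte(s))
  byte[9]=0xBA cont=1 payload=0x3A=58: acc |= 58<<0 -> acc=58 shift=7
  byte[10]=0x88 cont=1 payload=0x08=8: acc |= 8<<7 -> acc=1082 shift=14
  byte[11]=0x85 cont=1 payload=0x05=5: acc |= 5<<14 -> acc=83002 shift=21
  byte[12]=0x72 cont=0 payload=0x72=114: acc |= 114<<21 -> acc=239158330 shift=28 [end]
Varint 4: bytes[9:13] = BA 88 85 72 -> value 239158330 (4 byte(s))
  byte[13]=0xFF cont=1 payload=0x7F=127: acc |= 127<<0 -> acc=127 shift=7
  byte[14]=0xC6 cont=1 payload=0x46=70: acc |= 70<<7 -> acc=9087 shift=14
  byte[15]=0x4D cont=0 payload=0x4D=77: acc |= 77<<14 -> acc=1270655 shift=21 [end]
Varint 5: bytes[13:16] = FF C6 4D -> value 1270655 (3 byte(s))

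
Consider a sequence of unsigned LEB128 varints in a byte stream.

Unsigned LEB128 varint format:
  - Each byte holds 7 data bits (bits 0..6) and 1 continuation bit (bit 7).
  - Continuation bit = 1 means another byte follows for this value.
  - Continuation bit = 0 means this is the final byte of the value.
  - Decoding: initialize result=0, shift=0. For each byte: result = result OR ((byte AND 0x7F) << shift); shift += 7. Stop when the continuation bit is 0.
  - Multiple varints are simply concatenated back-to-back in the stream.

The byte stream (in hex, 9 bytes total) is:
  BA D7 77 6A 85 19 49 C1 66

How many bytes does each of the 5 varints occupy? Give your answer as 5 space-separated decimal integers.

Answer: 3 1 2 1 2

Derivation:
  byte[0]=0xBA cont=1 payload=0x3A=58: acc |= 58<<0 -> acc=58 shift=7
  byte[1]=0xD7 cont=1 payload=0x57=87: acc |= 87<<7 -> acc=11194 shift=14
  byte[2]=0x77 cont=0 payload=0x77=119: acc |= 119<<14 -> acc=1960890 shift=21 [end]
Varint 1: bytes[0:3] = BA D7 77 -> value 1960890 (3 byte(s))
  byte[3]=0x6A cont=0 payload=0x6A=106: acc |= 106<<0 -> acc=106 shift=7 [end]
Varint 2: bytes[3:4] = 6A -> value 106 (1 byte(s))
  byte[4]=0x85 cont=1 payload=0x05=5: acc |= 5<<0 -> acc=5 shift=7
  byte[5]=0x19 cont=0 payload=0x19=25: acc |= 25<<7 -> acc=3205 shift=14 [end]
Varint 3: bytes[4:6] = 85 19 -> value 3205 (2 byte(s))
  byte[6]=0x49 cont=0 payload=0x49=73: acc |= 73<<0 -> acc=73 shift=7 [end]
Varint 4: bytes[6:7] = 49 -> value 73 (1 byte(s))
  byte[7]=0xC1 cont=1 payload=0x41=65: acc |= 65<<0 -> acc=65 shift=7
  byte[8]=0x66 cont=0 payload=0x66=102: acc |= 102<<7 -> acc=13121 shift=14 [end]
Varint 5: bytes[7:9] = C1 66 -> value 13121 (2 byte(s))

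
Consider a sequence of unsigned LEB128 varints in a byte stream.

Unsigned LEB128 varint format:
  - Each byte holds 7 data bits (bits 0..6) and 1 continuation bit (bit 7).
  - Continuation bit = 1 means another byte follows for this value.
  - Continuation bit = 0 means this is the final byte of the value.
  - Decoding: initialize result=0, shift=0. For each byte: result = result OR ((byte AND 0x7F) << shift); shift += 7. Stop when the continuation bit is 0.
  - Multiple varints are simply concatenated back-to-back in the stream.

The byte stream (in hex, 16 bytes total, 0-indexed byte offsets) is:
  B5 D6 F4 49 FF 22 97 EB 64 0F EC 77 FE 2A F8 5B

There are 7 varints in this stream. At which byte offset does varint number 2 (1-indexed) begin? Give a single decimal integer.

Answer: 4

Derivation:
  byte[0]=0xB5 cont=1 payload=0x35=53: acc |= 53<<0 -> acc=53 shift=7
  byte[1]=0xD6 cont=1 payload=0x56=86: acc |= 86<<7 -> acc=11061 shift=14
  byte[2]=0xF4 cont=1 payload=0x74=116: acc |= 116<<14 -> acc=1911605 shift=21
  byte[3]=0x49 cont=0 payload=0x49=73: acc |= 73<<21 -> acc=155003701 shift=28 [end]
Varint 1: bytes[0:4] = B5 D6 F4 49 -> value 155003701 (4 byte(s))
  byte[4]=0xFF cont=1 payload=0x7F=127: acc |= 127<<0 -> acc=127 shift=7
  byte[5]=0x22 cont=0 payload=0x22=34: acc |= 34<<7 -> acc=4479 shift=14 [end]
Varint 2: bytes[4:6] = FF 22 -> value 4479 (2 byte(s))
  byte[6]=0x97 cont=1 payload=0x17=23: acc |= 23<<0 -> acc=23 shift=7
  byte[7]=0xEB cont=1 payload=0x6B=107: acc |= 107<<7 -> acc=13719 shift=14
  byte[8]=0x64 cont=0 payload=0x64=100: acc |= 100<<14 -> acc=1652119 shift=21 [end]
Varint 3: bytes[6:9] = 97 EB 64 -> value 1652119 (3 byte(s))
  byte[9]=0x0F cont=0 payload=0x0F=15: acc |= 15<<0 -> acc=15 shift=7 [end]
Varint 4: bytes[9:10] = 0F -> value 15 (1 byte(s))
  byte[10]=0xEC cont=1 payload=0x6C=108: acc |= 108<<0 -> acc=108 shift=7
  byte[11]=0x77 cont=0 payload=0x77=119: acc |= 119<<7 -> acc=15340 shift=14 [end]
Varint 5: bytes[10:12] = EC 77 -> value 15340 (2 byte(s))
  byte[12]=0xFE cont=1 payload=0x7E=126: acc |= 126<<0 -> acc=126 shift=7
  byte[13]=0x2A cont=0 payload=0x2A=42: acc |= 42<<7 -> acc=5502 shift=14 [end]
Varint 6: bytes[12:14] = FE 2A -> value 5502 (2 byte(s))
  byte[14]=0xF8 cont=1 payload=0x78=120: acc |= 120<<0 -> acc=120 shift=7
  byte[15]=0x5B cont=0 payload=0x5B=91: acc |= 91<<7 -> acc=11768 shift=14 [end]
Varint 7: bytes[14:16] = F8 5B -> value 11768 (2 byte(s))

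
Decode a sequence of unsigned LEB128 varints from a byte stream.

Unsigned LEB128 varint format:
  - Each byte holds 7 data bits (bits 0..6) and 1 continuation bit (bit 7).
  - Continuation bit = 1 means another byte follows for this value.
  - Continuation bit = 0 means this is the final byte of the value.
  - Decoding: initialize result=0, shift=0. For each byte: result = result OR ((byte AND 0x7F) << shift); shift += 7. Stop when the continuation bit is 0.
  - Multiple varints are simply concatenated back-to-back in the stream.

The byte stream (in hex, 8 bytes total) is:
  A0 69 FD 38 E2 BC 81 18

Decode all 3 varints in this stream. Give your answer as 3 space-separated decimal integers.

  byte[0]=0xA0 cont=1 payload=0x20=32: acc |= 32<<0 -> acc=32 shift=7
  byte[1]=0x69 cont=0 payload=0x69=105: acc |= 105<<7 -> acc=13472 shift=14 [end]
Varint 1: bytes[0:2] = A0 69 -> value 13472 (2 byte(s))
  byte[2]=0xFD cont=1 payload=0x7D=125: acc |= 125<<0 -> acc=125 shift=7
  byte[3]=0x38 cont=0 payload=0x38=56: acc |= 56<<7 -> acc=7293 shift=14 [end]
Varint 2: bytes[2:4] = FD 38 -> value 7293 (2 byte(s))
  byte[4]=0xE2 cont=1 payload=0x62=98: acc |= 98<<0 -> acc=98 shift=7
  byte[5]=0xBC cont=1 payload=0x3C=60: acc |= 60<<7 -> acc=7778 shift=14
  byte[6]=0x81 cont=1 payload=0x01=1: acc |= 1<<14 -> acc=24162 shift=21
  byte[7]=0x18 cont=0 payload=0x18=24: acc |= 24<<21 -> acc=50355810 shift=28 [end]
Varint 3: bytes[4:8] = E2 BC 81 18 -> value 50355810 (4 byte(s))

Answer: 13472 7293 50355810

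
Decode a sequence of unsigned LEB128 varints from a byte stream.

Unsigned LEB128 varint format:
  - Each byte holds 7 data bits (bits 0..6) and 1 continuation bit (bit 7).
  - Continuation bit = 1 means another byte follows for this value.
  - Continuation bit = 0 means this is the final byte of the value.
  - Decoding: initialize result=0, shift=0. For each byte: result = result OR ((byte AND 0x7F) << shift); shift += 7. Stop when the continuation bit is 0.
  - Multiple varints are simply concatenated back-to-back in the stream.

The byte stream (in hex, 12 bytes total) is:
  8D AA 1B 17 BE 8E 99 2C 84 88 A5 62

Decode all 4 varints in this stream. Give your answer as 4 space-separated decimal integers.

Answer: 447757 23 92686142 206128132

Derivation:
  byte[0]=0x8D cont=1 payload=0x0D=13: acc |= 13<<0 -> acc=13 shift=7
  byte[1]=0xAA cont=1 payload=0x2A=42: acc |= 42<<7 -> acc=5389 shift=14
  byte[2]=0x1B cont=0 payload=0x1B=27: acc |= 27<<14 -> acc=447757 shift=21 [end]
Varint 1: bytes[0:3] = 8D AA 1B -> value 447757 (3 byte(s))
  byte[3]=0x17 cont=0 payload=0x17=23: acc |= 23<<0 -> acc=23 shift=7 [end]
Varint 2: bytes[3:4] = 17 -> value 23 (1 byte(s))
  byte[4]=0xBE cont=1 payload=0x3E=62: acc |= 62<<0 -> acc=62 shift=7
  byte[5]=0x8E cont=1 payload=0x0E=14: acc |= 14<<7 -> acc=1854 shift=14
  byte[6]=0x99 cont=1 payload=0x19=25: acc |= 25<<14 -> acc=411454 shift=21
  byte[7]=0x2C cont=0 payload=0x2C=44: acc |= 44<<21 -> acc=92686142 shift=28 [end]
Varint 3: bytes[4:8] = BE 8E 99 2C -> value 92686142 (4 byte(s))
  byte[8]=0x84 cont=1 payload=0x04=4: acc |= 4<<0 -> acc=4 shift=7
  byte[9]=0x88 cont=1 payload=0x08=8: acc |= 8<<7 -> acc=1028 shift=14
  byte[10]=0xA5 cont=1 payload=0x25=37: acc |= 37<<14 -> acc=607236 shift=21
  byte[11]=0x62 cont=0 payload=0x62=98: acc |= 98<<21 -> acc=206128132 shift=28 [end]
Varint 4: bytes[8:12] = 84 88 A5 62 -> value 206128132 (4 byte(s))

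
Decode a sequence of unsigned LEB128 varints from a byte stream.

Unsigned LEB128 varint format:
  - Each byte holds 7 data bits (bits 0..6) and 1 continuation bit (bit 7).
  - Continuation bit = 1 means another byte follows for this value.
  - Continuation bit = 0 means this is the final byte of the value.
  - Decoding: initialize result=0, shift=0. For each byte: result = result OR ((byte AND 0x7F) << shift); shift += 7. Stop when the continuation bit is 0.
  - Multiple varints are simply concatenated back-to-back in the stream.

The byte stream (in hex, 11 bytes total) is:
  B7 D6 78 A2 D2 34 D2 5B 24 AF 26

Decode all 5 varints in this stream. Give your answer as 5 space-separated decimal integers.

Answer: 1977143 862498 11730 36 4911

Derivation:
  byte[0]=0xB7 cont=1 payload=0x37=55: acc |= 55<<0 -> acc=55 shift=7
  byte[1]=0xD6 cont=1 payload=0x56=86: acc |= 86<<7 -> acc=11063 shift=14
  byte[2]=0x78 cont=0 payload=0x78=120: acc |= 120<<14 -> acc=1977143 shift=21 [end]
Varint 1: bytes[0:3] = B7 D6 78 -> value 1977143 (3 byte(s))
  byte[3]=0xA2 cont=1 payload=0x22=34: acc |= 34<<0 -> acc=34 shift=7
  byte[4]=0xD2 cont=1 payload=0x52=82: acc |= 82<<7 -> acc=10530 shift=14
  byte[5]=0x34 cont=0 payload=0x34=52: acc |= 52<<14 -> acc=862498 shift=21 [end]
Varint 2: bytes[3:6] = A2 D2 34 -> value 862498 (3 byte(s))
  byte[6]=0xD2 cont=1 payload=0x52=82: acc |= 82<<0 -> acc=82 shift=7
  byte[7]=0x5B cont=0 payload=0x5B=91: acc |= 91<<7 -> acc=11730 shift=14 [end]
Varint 3: bytes[6:8] = D2 5B -> value 11730 (2 byte(s))
  byte[8]=0x24 cont=0 payload=0x24=36: acc |= 36<<0 -> acc=36 shift=7 [end]
Varint 4: bytes[8:9] = 24 -> value 36 (1 byte(s))
  byte[9]=0xAF cont=1 payload=0x2F=47: acc |= 47<<0 -> acc=47 shift=7
  byte[10]=0x26 cont=0 payload=0x26=38: acc |= 38<<7 -> acc=4911 shift=14 [end]
Varint 5: bytes[9:11] = AF 26 -> value 4911 (2 byte(s))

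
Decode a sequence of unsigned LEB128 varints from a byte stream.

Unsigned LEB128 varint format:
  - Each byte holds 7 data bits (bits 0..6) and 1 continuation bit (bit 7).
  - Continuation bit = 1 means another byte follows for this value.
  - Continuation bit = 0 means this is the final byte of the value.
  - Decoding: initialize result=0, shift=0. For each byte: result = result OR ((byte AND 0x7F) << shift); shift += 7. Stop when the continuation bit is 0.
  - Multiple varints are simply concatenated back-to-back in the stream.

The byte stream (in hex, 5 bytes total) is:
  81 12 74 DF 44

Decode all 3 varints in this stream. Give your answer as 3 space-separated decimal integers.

Answer: 2305 116 8799

Derivation:
  byte[0]=0x81 cont=1 payload=0x01=1: acc |= 1<<0 -> acc=1 shift=7
  byte[1]=0x12 cont=0 payload=0x12=18: acc |= 18<<7 -> acc=2305 shift=14 [end]
Varint 1: bytes[0:2] = 81 12 -> value 2305 (2 byte(s))
  byte[2]=0x74 cont=0 payload=0x74=116: acc |= 116<<0 -> acc=116 shift=7 [end]
Varint 2: bytes[2:3] = 74 -> value 116 (1 byte(s))
  byte[3]=0xDF cont=1 payload=0x5F=95: acc |= 95<<0 -> acc=95 shift=7
  byte[4]=0x44 cont=0 payload=0x44=68: acc |= 68<<7 -> acc=8799 shift=14 [end]
Varint 3: bytes[3:5] = DF 44 -> value 8799 (2 byte(s))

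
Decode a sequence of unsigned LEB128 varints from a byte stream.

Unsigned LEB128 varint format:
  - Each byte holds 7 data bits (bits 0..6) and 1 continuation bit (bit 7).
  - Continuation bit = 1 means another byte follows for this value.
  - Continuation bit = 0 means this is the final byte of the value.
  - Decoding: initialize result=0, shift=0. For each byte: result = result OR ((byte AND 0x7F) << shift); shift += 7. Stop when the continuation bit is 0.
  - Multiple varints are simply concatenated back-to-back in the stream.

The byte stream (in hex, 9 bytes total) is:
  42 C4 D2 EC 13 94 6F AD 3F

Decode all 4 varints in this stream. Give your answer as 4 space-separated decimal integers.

Answer: 66 41625924 14228 8109

Derivation:
  byte[0]=0x42 cont=0 payload=0x42=66: acc |= 66<<0 -> acc=66 shift=7 [end]
Varint 1: bytes[0:1] = 42 -> value 66 (1 byte(s))
  byte[1]=0xC4 cont=1 payload=0x44=68: acc |= 68<<0 -> acc=68 shift=7
  byte[2]=0xD2 cont=1 payload=0x52=82: acc |= 82<<7 -> acc=10564 shift=14
  byte[3]=0xEC cont=1 payload=0x6C=108: acc |= 108<<14 -> acc=1780036 shift=21
  byte[4]=0x13 cont=0 payload=0x13=19: acc |= 19<<21 -> acc=41625924 shift=28 [end]
Varint 2: bytes[1:5] = C4 D2 EC 13 -> value 41625924 (4 byte(s))
  byte[5]=0x94 cont=1 payload=0x14=20: acc |= 20<<0 -> acc=20 shift=7
  byte[6]=0x6F cont=0 payload=0x6F=111: acc |= 111<<7 -> acc=14228 shift=14 [end]
Varint 3: bytes[5:7] = 94 6F -> value 14228 (2 byte(s))
  byte[7]=0xAD cont=1 payload=0x2D=45: acc |= 45<<0 -> acc=45 shift=7
  byte[8]=0x3F cont=0 payload=0x3F=63: acc |= 63<<7 -> acc=8109 shift=14 [end]
Varint 4: bytes[7:9] = AD 3F -> value 8109 (2 byte(s))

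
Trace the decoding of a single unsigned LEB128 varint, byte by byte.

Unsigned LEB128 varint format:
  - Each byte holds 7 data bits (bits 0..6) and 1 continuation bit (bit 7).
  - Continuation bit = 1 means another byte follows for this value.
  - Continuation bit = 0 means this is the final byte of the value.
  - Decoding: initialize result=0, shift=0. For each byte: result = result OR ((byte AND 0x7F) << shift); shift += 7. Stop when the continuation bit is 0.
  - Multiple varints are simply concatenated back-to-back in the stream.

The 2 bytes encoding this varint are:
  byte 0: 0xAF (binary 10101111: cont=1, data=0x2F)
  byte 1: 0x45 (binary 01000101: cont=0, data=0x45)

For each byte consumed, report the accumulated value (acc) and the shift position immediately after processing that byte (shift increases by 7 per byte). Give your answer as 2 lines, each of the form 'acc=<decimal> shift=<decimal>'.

Answer: acc=47 shift=7
acc=8879 shift=14

Derivation:
byte 0=0xAF: payload=0x2F=47, contrib = 47<<0 = 47; acc -> 47, shift -> 7
byte 1=0x45: payload=0x45=69, contrib = 69<<7 = 8832; acc -> 8879, shift -> 14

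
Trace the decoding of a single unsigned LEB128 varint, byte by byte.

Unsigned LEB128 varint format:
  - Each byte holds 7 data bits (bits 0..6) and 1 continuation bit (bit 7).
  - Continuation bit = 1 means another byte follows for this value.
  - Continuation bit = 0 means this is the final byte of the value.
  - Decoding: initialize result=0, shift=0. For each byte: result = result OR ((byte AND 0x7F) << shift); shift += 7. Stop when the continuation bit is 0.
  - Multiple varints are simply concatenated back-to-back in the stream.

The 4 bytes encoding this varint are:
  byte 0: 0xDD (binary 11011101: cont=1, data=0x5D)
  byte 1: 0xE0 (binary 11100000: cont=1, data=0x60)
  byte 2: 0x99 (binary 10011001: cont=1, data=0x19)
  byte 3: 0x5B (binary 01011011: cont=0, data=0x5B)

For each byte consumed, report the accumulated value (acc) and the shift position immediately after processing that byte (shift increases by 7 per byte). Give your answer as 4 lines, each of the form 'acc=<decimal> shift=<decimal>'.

Answer: acc=93 shift=7
acc=12381 shift=14
acc=421981 shift=21
acc=191262813 shift=28

Derivation:
byte 0=0xDD: payload=0x5D=93, contrib = 93<<0 = 93; acc -> 93, shift -> 7
byte 1=0xE0: payload=0x60=96, contrib = 96<<7 = 12288; acc -> 12381, shift -> 14
byte 2=0x99: payload=0x19=25, contrib = 25<<14 = 409600; acc -> 421981, shift -> 21
byte 3=0x5B: payload=0x5B=91, contrib = 91<<21 = 190840832; acc -> 191262813, shift -> 28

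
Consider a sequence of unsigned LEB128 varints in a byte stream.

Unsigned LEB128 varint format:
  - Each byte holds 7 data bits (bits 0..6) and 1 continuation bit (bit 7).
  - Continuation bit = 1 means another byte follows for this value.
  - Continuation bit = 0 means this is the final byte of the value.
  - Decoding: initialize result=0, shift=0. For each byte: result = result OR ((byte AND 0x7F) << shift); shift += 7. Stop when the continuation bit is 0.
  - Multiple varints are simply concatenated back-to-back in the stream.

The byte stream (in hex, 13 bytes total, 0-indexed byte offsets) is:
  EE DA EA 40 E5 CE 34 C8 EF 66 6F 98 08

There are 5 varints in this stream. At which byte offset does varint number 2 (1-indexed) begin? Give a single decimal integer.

Answer: 4

Derivation:
  byte[0]=0xEE cont=1 payload=0x6E=110: acc |= 110<<0 -> acc=110 shift=7
  byte[1]=0xDA cont=1 payload=0x5A=90: acc |= 90<<7 -> acc=11630 shift=14
  byte[2]=0xEA cont=1 payload=0x6A=106: acc |= 106<<14 -> acc=1748334 shift=21
  byte[3]=0x40 cont=0 payload=0x40=64: acc |= 64<<21 -> acc=135966062 shift=28 [end]
Varint 1: bytes[0:4] = EE DA EA 40 -> value 135966062 (4 byte(s))
  byte[4]=0xE5 cont=1 payload=0x65=101: acc |= 101<<0 -> acc=101 shift=7
  byte[5]=0xCE cont=1 payload=0x4E=78: acc |= 78<<7 -> acc=10085 shift=14
  byte[6]=0x34 cont=0 payload=0x34=52: acc |= 52<<14 -> acc=862053 shift=21 [end]
Varint 2: bytes[4:7] = E5 CE 34 -> value 862053 (3 byte(s))
  byte[7]=0xC8 cont=1 payload=0x48=72: acc |= 72<<0 -> acc=72 shift=7
  byte[8]=0xEF cont=1 payload=0x6F=111: acc |= 111<<7 -> acc=14280 shift=14
  byte[9]=0x66 cont=0 payload=0x66=102: acc |= 102<<14 -> acc=1685448 shift=21 [end]
Varint 3: bytes[7:10] = C8 EF 66 -> value 1685448 (3 byte(s))
  byte[10]=0x6F cont=0 payload=0x6F=111: acc |= 111<<0 -> acc=111 shift=7 [end]
Varint 4: bytes[10:11] = 6F -> value 111 (1 byte(s))
  byte[11]=0x98 cont=1 payload=0x18=24: acc |= 24<<0 -> acc=24 shift=7
  byte[12]=0x08 cont=0 payload=0x08=8: acc |= 8<<7 -> acc=1048 shift=14 [end]
Varint 5: bytes[11:13] = 98 08 -> value 1048 (2 byte(s))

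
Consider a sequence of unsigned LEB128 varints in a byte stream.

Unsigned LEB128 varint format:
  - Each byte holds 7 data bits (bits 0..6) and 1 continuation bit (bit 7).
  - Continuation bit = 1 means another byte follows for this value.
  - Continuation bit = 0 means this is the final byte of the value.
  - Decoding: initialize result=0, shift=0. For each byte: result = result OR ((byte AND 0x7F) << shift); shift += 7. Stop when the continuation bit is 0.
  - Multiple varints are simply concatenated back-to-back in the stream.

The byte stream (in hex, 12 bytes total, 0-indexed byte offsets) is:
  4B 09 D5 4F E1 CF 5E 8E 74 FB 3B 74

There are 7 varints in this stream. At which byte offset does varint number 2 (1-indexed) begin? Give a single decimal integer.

  byte[0]=0x4B cont=0 payload=0x4B=75: acc |= 75<<0 -> acc=75 shift=7 [end]
Varint 1: bytes[0:1] = 4B -> value 75 (1 byte(s))
  byte[1]=0x09 cont=0 payload=0x09=9: acc |= 9<<0 -> acc=9 shift=7 [end]
Varint 2: bytes[1:2] = 09 -> value 9 (1 byte(s))
  byte[2]=0xD5 cont=1 payload=0x55=85: acc |= 85<<0 -> acc=85 shift=7
  byte[3]=0x4F cont=0 payload=0x4F=79: acc |= 79<<7 -> acc=10197 shift=14 [end]
Varint 3: bytes[2:4] = D5 4F -> value 10197 (2 byte(s))
  byte[4]=0xE1 cont=1 payload=0x61=97: acc |= 97<<0 -> acc=97 shift=7
  byte[5]=0xCF cont=1 payload=0x4F=79: acc |= 79<<7 -> acc=10209 shift=14
  byte[6]=0x5E cont=0 payload=0x5E=94: acc |= 94<<14 -> acc=1550305 shift=21 [end]
Varint 4: bytes[4:7] = E1 CF 5E -> value 1550305 (3 byte(s))
  byte[7]=0x8E cont=1 payload=0x0E=14: acc |= 14<<0 -> acc=14 shift=7
  byte[8]=0x74 cont=0 payload=0x74=116: acc |= 116<<7 -> acc=14862 shift=14 [end]
Varint 5: bytes[7:9] = 8E 74 -> value 14862 (2 byte(s))
  byte[9]=0xFB cont=1 payload=0x7B=123: acc |= 123<<0 -> acc=123 shift=7
  byte[10]=0x3B cont=0 payload=0x3B=59: acc |= 59<<7 -> acc=7675 shift=14 [end]
Varint 6: bytes[9:11] = FB 3B -> value 7675 (2 byte(s))
  byte[11]=0x74 cont=0 payload=0x74=116: acc |= 116<<0 -> acc=116 shift=7 [end]
Varint 7: bytes[11:12] = 74 -> value 116 (1 byte(s))

Answer: 1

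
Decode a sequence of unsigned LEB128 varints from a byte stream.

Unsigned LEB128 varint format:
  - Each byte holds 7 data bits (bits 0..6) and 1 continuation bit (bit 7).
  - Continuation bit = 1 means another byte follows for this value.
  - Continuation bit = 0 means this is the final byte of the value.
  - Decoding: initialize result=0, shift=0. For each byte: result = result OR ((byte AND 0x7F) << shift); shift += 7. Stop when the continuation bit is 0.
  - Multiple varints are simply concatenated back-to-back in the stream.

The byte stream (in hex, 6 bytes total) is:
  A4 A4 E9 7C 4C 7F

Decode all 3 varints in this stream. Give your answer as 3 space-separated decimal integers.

Answer: 261771812 76 127

Derivation:
  byte[0]=0xA4 cont=1 payload=0x24=36: acc |= 36<<0 -> acc=36 shift=7
  byte[1]=0xA4 cont=1 payload=0x24=36: acc |= 36<<7 -> acc=4644 shift=14
  byte[2]=0xE9 cont=1 payload=0x69=105: acc |= 105<<14 -> acc=1724964 shift=21
  byte[3]=0x7C cont=0 payload=0x7C=124: acc |= 124<<21 -> acc=261771812 shift=28 [end]
Varint 1: bytes[0:4] = A4 A4 E9 7C -> value 261771812 (4 byte(s))
  byte[4]=0x4C cont=0 payload=0x4C=76: acc |= 76<<0 -> acc=76 shift=7 [end]
Varint 2: bytes[4:5] = 4C -> value 76 (1 byte(s))
  byte[5]=0x7F cont=0 payload=0x7F=127: acc |= 127<<0 -> acc=127 shift=7 [end]
Varint 3: bytes[5:6] = 7F -> value 127 (1 byte(s))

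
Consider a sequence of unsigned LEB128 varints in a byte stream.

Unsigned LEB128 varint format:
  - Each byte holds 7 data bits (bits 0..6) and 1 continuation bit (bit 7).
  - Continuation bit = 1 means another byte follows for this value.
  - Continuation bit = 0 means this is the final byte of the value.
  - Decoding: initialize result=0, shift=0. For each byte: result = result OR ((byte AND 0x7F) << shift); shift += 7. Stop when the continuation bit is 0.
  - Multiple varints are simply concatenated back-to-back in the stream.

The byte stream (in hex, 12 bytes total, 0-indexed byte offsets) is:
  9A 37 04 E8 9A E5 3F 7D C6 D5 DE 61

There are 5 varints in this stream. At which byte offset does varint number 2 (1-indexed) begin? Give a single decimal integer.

  byte[0]=0x9A cont=1 payload=0x1A=26: acc |= 26<<0 -> acc=26 shift=7
  byte[1]=0x37 cont=0 payload=0x37=55: acc |= 55<<7 -> acc=7066 shift=14 [end]
Varint 1: bytes[0:2] = 9A 37 -> value 7066 (2 byte(s))
  byte[2]=0x04 cont=0 payload=0x04=4: acc |= 4<<0 -> acc=4 shift=7 [end]
Varint 2: bytes[2:3] = 04 -> value 4 (1 byte(s))
  byte[3]=0xE8 cont=1 payload=0x68=104: acc |= 104<<0 -> acc=104 shift=7
  byte[4]=0x9A cont=1 payload=0x1A=26: acc |= 26<<7 -> acc=3432 shift=14
  byte[5]=0xE5 cont=1 payload=0x65=101: acc |= 101<<14 -> acc=1658216 shift=21
  byte[6]=0x3F cont=0 payload=0x3F=63: acc |= 63<<21 -> acc=133778792 shift=28 [end]
Varint 3: bytes[3:7] = E8 9A E5 3F -> value 133778792 (4 byte(s))
  byte[7]=0x7D cont=0 payload=0x7D=125: acc |= 125<<0 -> acc=125 shift=7 [end]
Varint 4: bytes[7:8] = 7D -> value 125 (1 byte(s))
  byte[8]=0xC6 cont=1 payload=0x46=70: acc |= 70<<0 -> acc=70 shift=7
  byte[9]=0xD5 cont=1 payload=0x55=85: acc |= 85<<7 -> acc=10950 shift=14
  byte[10]=0xDE cont=1 payload=0x5E=94: acc |= 94<<14 -> acc=1551046 shift=21
  byte[11]=0x61 cont=0 payload=0x61=97: acc |= 97<<21 -> acc=204974790 shift=28 [end]
Varint 5: bytes[8:12] = C6 D5 DE 61 -> value 204974790 (4 byte(s))

Answer: 2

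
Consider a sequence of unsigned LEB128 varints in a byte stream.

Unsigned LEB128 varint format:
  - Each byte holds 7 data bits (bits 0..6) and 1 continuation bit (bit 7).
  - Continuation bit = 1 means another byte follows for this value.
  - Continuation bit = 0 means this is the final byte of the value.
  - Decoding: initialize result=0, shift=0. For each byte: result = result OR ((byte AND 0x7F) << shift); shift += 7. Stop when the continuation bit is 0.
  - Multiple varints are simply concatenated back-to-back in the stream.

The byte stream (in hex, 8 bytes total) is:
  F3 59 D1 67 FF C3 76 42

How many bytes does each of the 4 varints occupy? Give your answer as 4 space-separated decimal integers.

  byte[0]=0xF3 cont=1 payload=0x73=115: acc |= 115<<0 -> acc=115 shift=7
  byte[1]=0x59 cont=0 payload=0x59=89: acc |= 89<<7 -> acc=11507 shift=14 [end]
Varint 1: bytes[0:2] = F3 59 -> value 11507 (2 byte(s))
  byte[2]=0xD1 cont=1 payload=0x51=81: acc |= 81<<0 -> acc=81 shift=7
  byte[3]=0x67 cont=0 payload=0x67=103: acc |= 103<<7 -> acc=13265 shift=14 [end]
Varint 2: bytes[2:4] = D1 67 -> value 13265 (2 byte(s))
  byte[4]=0xFF cont=1 payload=0x7F=127: acc |= 127<<0 -> acc=127 shift=7
  byte[5]=0xC3 cont=1 payload=0x43=67: acc |= 67<<7 -> acc=8703 shift=14
  byte[6]=0x76 cont=0 payload=0x76=118: acc |= 118<<14 -> acc=1942015 shift=21 [end]
Varint 3: bytes[4:7] = FF C3 76 -> value 1942015 (3 byte(s))
  byte[7]=0x42 cont=0 payload=0x42=66: acc |= 66<<0 -> acc=66 shift=7 [end]
Varint 4: bytes[7:8] = 42 -> value 66 (1 byte(s))

Answer: 2 2 3 1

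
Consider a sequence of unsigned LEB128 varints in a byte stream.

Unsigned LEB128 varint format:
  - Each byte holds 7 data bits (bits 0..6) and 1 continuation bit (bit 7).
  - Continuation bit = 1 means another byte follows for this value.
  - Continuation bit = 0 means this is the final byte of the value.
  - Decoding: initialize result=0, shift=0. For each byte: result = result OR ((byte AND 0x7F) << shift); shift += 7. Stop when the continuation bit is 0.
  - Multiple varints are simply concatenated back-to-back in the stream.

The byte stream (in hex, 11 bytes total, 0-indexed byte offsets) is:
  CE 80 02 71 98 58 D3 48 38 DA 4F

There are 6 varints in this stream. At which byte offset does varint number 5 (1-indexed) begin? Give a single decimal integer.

  byte[0]=0xCE cont=1 payload=0x4E=78: acc |= 78<<0 -> acc=78 shift=7
  byte[1]=0x80 cont=1 payload=0x00=0: acc |= 0<<7 -> acc=78 shift=14
  byte[2]=0x02 cont=0 payload=0x02=2: acc |= 2<<14 -> acc=32846 shift=21 [end]
Varint 1: bytes[0:3] = CE 80 02 -> value 32846 (3 byte(s))
  byte[3]=0x71 cont=0 payload=0x71=113: acc |= 113<<0 -> acc=113 shift=7 [end]
Varint 2: bytes[3:4] = 71 -> value 113 (1 byte(s))
  byte[4]=0x98 cont=1 payload=0x18=24: acc |= 24<<0 -> acc=24 shift=7
  byte[5]=0x58 cont=0 payload=0x58=88: acc |= 88<<7 -> acc=11288 shift=14 [end]
Varint 3: bytes[4:6] = 98 58 -> value 11288 (2 byte(s))
  byte[6]=0xD3 cont=1 payload=0x53=83: acc |= 83<<0 -> acc=83 shift=7
  byte[7]=0x48 cont=0 payload=0x48=72: acc |= 72<<7 -> acc=9299 shift=14 [end]
Varint 4: bytes[6:8] = D3 48 -> value 9299 (2 byte(s))
  byte[8]=0x38 cont=0 payload=0x38=56: acc |= 56<<0 -> acc=56 shift=7 [end]
Varint 5: bytes[8:9] = 38 -> value 56 (1 byte(s))
  byte[9]=0xDA cont=1 payload=0x5A=90: acc |= 90<<0 -> acc=90 shift=7
  byte[10]=0x4F cont=0 payload=0x4F=79: acc |= 79<<7 -> acc=10202 shift=14 [end]
Varint 6: bytes[9:11] = DA 4F -> value 10202 (2 byte(s))

Answer: 8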